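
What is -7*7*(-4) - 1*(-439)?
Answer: 635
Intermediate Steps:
-7*7*(-4) - 1*(-439) = -49*(-4) + 439 = 196 + 439 = 635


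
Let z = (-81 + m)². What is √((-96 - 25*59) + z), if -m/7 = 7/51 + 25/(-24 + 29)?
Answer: √31495054/51 ≈ 110.04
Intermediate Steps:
m = -1834/51 (m = -7*(7/51 + 25/(-24 + 29)) = -7*(7*(1/51) + 25/5) = -7*(7/51 + 25*(⅕)) = -7*(7/51 + 5) = -7*262/51 = -1834/51 ≈ -35.961)
z = 35581225/2601 (z = (-81 - 1834/51)² = (-5965/51)² = 35581225/2601 ≈ 13680.)
√((-96 - 25*59) + z) = √((-96 - 25*59) + 35581225/2601) = √((-96 - 1475) + 35581225/2601) = √(-1571 + 35581225/2601) = √(31495054/2601) = √31495054/51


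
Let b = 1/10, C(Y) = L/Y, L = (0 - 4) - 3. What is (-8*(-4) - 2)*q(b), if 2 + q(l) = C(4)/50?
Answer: -1221/20 ≈ -61.050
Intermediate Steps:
L = -7 (L = -4 - 3 = -7)
C(Y) = -7/Y
b = ⅒ ≈ 0.10000
q(l) = -407/200 (q(l) = -2 - 7/4/50 = -2 - 7*¼*(1/50) = -2 - 7/4*1/50 = -2 - 7/200 = -407/200)
(-8*(-4) - 2)*q(b) = (-8*(-4) - 2)*(-407/200) = (32 - 2)*(-407/200) = 30*(-407/200) = -1221/20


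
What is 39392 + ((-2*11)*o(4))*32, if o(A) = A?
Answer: 36576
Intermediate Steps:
39392 + ((-2*11)*o(4))*32 = 39392 + (-2*11*4)*32 = 39392 - 22*4*32 = 39392 - 88*32 = 39392 - 2816 = 36576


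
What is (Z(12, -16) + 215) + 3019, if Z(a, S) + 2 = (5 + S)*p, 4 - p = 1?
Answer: 3199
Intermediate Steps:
p = 3 (p = 4 - 1*1 = 4 - 1 = 3)
Z(a, S) = 13 + 3*S (Z(a, S) = -2 + (5 + S)*3 = -2 + (15 + 3*S) = 13 + 3*S)
(Z(12, -16) + 215) + 3019 = ((13 + 3*(-16)) + 215) + 3019 = ((13 - 48) + 215) + 3019 = (-35 + 215) + 3019 = 180 + 3019 = 3199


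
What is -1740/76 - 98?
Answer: -2297/19 ≈ -120.89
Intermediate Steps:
-1740/76 - 98 = -30*29/38 - 98 = -435/19 - 98 = -2297/19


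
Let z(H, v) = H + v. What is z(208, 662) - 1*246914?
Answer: -246044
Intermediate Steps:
z(208, 662) - 1*246914 = (208 + 662) - 1*246914 = 870 - 246914 = -246044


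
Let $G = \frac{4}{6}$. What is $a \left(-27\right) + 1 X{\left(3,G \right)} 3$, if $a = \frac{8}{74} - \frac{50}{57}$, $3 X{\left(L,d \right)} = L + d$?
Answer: $\frac{51527}{2109} \approx 24.432$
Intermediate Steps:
$G = \frac{2}{3}$ ($G = 4 \cdot \frac{1}{6} = \frac{2}{3} \approx 0.66667$)
$X{\left(L,d \right)} = \frac{L}{3} + \frac{d}{3}$ ($X{\left(L,d \right)} = \frac{L + d}{3} = \frac{L}{3} + \frac{d}{3}$)
$a = - \frac{1622}{2109}$ ($a = 8 \cdot \frac{1}{74} - \frac{50}{57} = \frac{4}{37} - \frac{50}{57} = - \frac{1622}{2109} \approx -0.76908$)
$a \left(-27\right) + 1 X{\left(3,G \right)} 3 = \left(- \frac{1622}{2109}\right) \left(-27\right) + 1 \left(\frac{1}{3} \cdot 3 + \frac{1}{3} \cdot \frac{2}{3}\right) 3 = \frac{14598}{703} + 1 \left(1 + \frac{2}{9}\right) 3 = \frac{14598}{703} + 1 \cdot \frac{11}{9} \cdot 3 = \frac{14598}{703} + \frac{11}{9} \cdot 3 = \frac{14598}{703} + \frac{11}{3} = \frac{51527}{2109}$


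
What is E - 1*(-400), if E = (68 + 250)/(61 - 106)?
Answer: 5894/15 ≈ 392.93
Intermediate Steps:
E = -106/15 (E = 318/(-45) = 318*(-1/45) = -106/15 ≈ -7.0667)
E - 1*(-400) = -106/15 - 1*(-400) = -106/15 + 400 = 5894/15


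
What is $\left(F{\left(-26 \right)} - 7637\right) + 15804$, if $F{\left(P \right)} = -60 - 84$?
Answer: $8023$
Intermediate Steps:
$F{\left(P \right)} = -144$
$\left(F{\left(-26 \right)} - 7637\right) + 15804 = \left(-144 - 7637\right) + 15804 = -7781 + 15804 = 8023$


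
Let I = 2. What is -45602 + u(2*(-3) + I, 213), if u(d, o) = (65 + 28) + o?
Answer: -45296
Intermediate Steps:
u(d, o) = 93 + o
-45602 + u(2*(-3) + I, 213) = -45602 + (93 + 213) = -45602 + 306 = -45296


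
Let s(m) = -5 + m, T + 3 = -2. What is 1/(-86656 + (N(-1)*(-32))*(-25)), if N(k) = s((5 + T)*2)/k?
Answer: -1/82656 ≈ -1.2098e-5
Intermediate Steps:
T = -5 (T = -3 - 2 = -5)
N(k) = -5/k (N(k) = (-5 + (5 - 5)*2)/k = (-5 + 0*2)/k = (-5 + 0)/k = -5/k)
1/(-86656 + (N(-1)*(-32))*(-25)) = 1/(-86656 + (-5/(-1)*(-32))*(-25)) = 1/(-86656 + (-5*(-1)*(-32))*(-25)) = 1/(-86656 + (5*(-32))*(-25)) = 1/(-86656 - 160*(-25)) = 1/(-86656 + 4000) = 1/(-82656) = -1/82656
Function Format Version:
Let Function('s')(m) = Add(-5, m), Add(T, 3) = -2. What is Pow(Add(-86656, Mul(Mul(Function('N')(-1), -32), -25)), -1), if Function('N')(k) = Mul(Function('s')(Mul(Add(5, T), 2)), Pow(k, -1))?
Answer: Rational(-1, 82656) ≈ -1.2098e-5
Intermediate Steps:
T = -5 (T = Add(-3, -2) = -5)
Function('N')(k) = Mul(-5, Pow(k, -1)) (Function('N')(k) = Mul(Add(-5, Mul(Add(5, -5), 2)), Pow(k, -1)) = Mul(Add(-5, Mul(0, 2)), Pow(k, -1)) = Mul(Add(-5, 0), Pow(k, -1)) = Mul(-5, Pow(k, -1)))
Pow(Add(-86656, Mul(Mul(Function('N')(-1), -32), -25)), -1) = Pow(Add(-86656, Mul(Mul(Mul(-5, Pow(-1, -1)), -32), -25)), -1) = Pow(Add(-86656, Mul(Mul(Mul(-5, -1), -32), -25)), -1) = Pow(Add(-86656, Mul(Mul(5, -32), -25)), -1) = Pow(Add(-86656, Mul(-160, -25)), -1) = Pow(Add(-86656, 4000), -1) = Pow(-82656, -1) = Rational(-1, 82656)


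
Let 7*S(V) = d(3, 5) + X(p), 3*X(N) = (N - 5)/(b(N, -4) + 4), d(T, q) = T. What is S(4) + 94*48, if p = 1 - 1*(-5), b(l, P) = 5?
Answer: 852850/189 ≈ 4512.4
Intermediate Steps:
p = 6 (p = 1 + 5 = 6)
X(N) = -5/27 + N/27 (X(N) = ((N - 5)/(5 + 4))/3 = ((-5 + N)/9)/3 = ((-5 + N)*(⅑))/3 = (-5/9 + N/9)/3 = -5/27 + N/27)
S(V) = 82/189 (S(V) = (3 + (-5/27 + (1/27)*6))/7 = (3 + (-5/27 + 2/9))/7 = (3 + 1/27)/7 = (⅐)*(82/27) = 82/189)
S(4) + 94*48 = 82/189 + 94*48 = 82/189 + 4512 = 852850/189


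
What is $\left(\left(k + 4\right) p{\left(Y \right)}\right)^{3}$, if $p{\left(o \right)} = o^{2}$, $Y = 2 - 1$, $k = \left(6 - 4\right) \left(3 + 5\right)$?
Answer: $8000$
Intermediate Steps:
$k = 16$ ($k = 2 \cdot 8 = 16$)
$Y = 1$
$\left(\left(k + 4\right) p{\left(Y \right)}\right)^{3} = \left(\left(16 + 4\right) 1^{2}\right)^{3} = \left(20 \cdot 1\right)^{3} = 20^{3} = 8000$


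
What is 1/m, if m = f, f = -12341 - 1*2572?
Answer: -1/14913 ≈ -6.7056e-5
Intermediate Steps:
f = -14913 (f = -12341 - 2572 = -14913)
m = -14913
1/m = 1/(-14913) = -1/14913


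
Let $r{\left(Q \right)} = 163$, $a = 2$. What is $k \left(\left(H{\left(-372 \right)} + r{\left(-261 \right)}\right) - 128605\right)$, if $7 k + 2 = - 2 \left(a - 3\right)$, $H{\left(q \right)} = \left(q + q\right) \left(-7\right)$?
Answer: $0$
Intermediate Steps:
$H{\left(q \right)} = - 14 q$ ($H{\left(q \right)} = 2 q \left(-7\right) = - 14 q$)
$k = 0$ ($k = - \frac{2}{7} + \frac{\left(-2\right) \left(2 - 3\right)}{7} = - \frac{2}{7} + \frac{\left(-2\right) \left(-1\right)}{7} = - \frac{2}{7} + \frac{1}{7} \cdot 2 = - \frac{2}{7} + \frac{2}{7} = 0$)
$k \left(\left(H{\left(-372 \right)} + r{\left(-261 \right)}\right) - 128605\right) = 0 \left(\left(\left(-14\right) \left(-372\right) + 163\right) - 128605\right) = 0 \left(\left(5208 + 163\right) - 128605\right) = 0 \left(5371 - 128605\right) = 0 \left(-123234\right) = 0$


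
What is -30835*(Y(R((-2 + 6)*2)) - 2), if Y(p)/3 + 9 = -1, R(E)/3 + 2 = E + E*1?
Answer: 986720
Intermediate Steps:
R(E) = -6 + 6*E (R(E) = -6 + 3*(E + E*1) = -6 + 3*(E + E) = -6 + 3*(2*E) = -6 + 6*E)
Y(p) = -30 (Y(p) = -27 + 3*(-1) = -27 - 3 = -30)
-30835*(Y(R((-2 + 6)*2)) - 2) = -30835*(-30 - 2) = -30835*(-32) = 986720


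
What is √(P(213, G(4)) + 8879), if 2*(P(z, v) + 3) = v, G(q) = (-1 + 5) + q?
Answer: 4*√555 ≈ 94.234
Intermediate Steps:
G(q) = 4 + q
P(z, v) = -3 + v/2
√(P(213, G(4)) + 8879) = √((-3 + (4 + 4)/2) + 8879) = √((-3 + (½)*8) + 8879) = √((-3 + 4) + 8879) = √(1 + 8879) = √8880 = 4*√555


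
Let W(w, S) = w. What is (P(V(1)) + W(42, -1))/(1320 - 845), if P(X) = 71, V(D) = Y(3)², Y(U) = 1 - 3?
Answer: 113/475 ≈ 0.23789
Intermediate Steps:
Y(U) = -2
V(D) = 4 (V(D) = (-2)² = 4)
(P(V(1)) + W(42, -1))/(1320 - 845) = (71 + 42)/(1320 - 845) = 113/475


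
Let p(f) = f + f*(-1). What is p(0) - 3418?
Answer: -3418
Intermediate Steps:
p(f) = 0 (p(f) = f - f = 0)
p(0) - 3418 = 0 - 3418 = -3418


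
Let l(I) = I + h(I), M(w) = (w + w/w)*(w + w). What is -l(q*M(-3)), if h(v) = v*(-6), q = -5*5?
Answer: -1500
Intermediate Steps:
q = -25
M(w) = 2*w*(1 + w) (M(w) = (w + 1)*(2*w) = (1 + w)*(2*w) = 2*w*(1 + w))
h(v) = -6*v
l(I) = -5*I (l(I) = I - 6*I = -5*I)
-l(q*M(-3)) = -(-5)*(-50*(-3)*(1 - 3)) = -(-5)*(-50*(-3)*(-2)) = -(-5)*(-25*12) = -(-5)*(-300) = -1*1500 = -1500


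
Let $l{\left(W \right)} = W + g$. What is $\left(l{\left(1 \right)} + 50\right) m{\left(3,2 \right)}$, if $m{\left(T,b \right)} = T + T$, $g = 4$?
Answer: $330$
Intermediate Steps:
$m{\left(T,b \right)} = 2 T$
$l{\left(W \right)} = 4 + W$ ($l{\left(W \right)} = W + 4 = 4 + W$)
$\left(l{\left(1 \right)} + 50\right) m{\left(3,2 \right)} = \left(\left(4 + 1\right) + 50\right) 2 \cdot 3 = \left(5 + 50\right) 6 = 55 \cdot 6 = 330$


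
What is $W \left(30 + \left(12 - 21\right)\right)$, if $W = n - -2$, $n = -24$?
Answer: $-462$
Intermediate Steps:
$W = -22$ ($W = -24 - -2 = -24 + 2 = -22$)
$W \left(30 + \left(12 - 21\right)\right) = - 22 \left(30 + \left(12 - 21\right)\right) = - 22 \left(30 - 9\right) = \left(-22\right) 21 = -462$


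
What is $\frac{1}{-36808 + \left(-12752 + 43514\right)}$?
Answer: $- \frac{1}{6046} \approx -0.0001654$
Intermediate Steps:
$\frac{1}{-36808 + \left(-12752 + 43514\right)} = \frac{1}{-36808 + 30762} = \frac{1}{-6046} = - \frac{1}{6046}$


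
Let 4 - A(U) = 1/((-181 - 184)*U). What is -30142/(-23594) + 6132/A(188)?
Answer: 4968052881631/3238052357 ≈ 1534.3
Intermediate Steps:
A(U) = 4 + 1/(365*U) (A(U) = 4 - 1/((-181 - 184)*U) = 4 - 1/((-365)*U) = 4 - (-1)/(365*U) = 4 + 1/(365*U))
-30142/(-23594) + 6132/A(188) = -30142/(-23594) + 6132/(4 + (1/365)/188) = -30142*(-1/23594) + 6132/(4 + (1/365)*(1/188)) = 15071/11797 + 6132/(4 + 1/68620) = 15071/11797 + 6132/(274481/68620) = 15071/11797 + 6132*(68620/274481) = 15071/11797 + 420777840/274481 = 4968052881631/3238052357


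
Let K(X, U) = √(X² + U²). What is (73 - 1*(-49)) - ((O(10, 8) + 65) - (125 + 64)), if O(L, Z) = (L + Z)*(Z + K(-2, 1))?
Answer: 102 - 18*√5 ≈ 61.751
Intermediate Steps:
K(X, U) = √(U² + X²)
O(L, Z) = (L + Z)*(Z + √5) (O(L, Z) = (L + Z)*(Z + √(1² + (-2)²)) = (L + Z)*(Z + √(1 + 4)) = (L + Z)*(Z + √5))
(73 - 1*(-49)) - ((O(10, 8) + 65) - (125 + 64)) = (73 - 1*(-49)) - (((8² + 10*8 + 10*√5 + 8*√5) + 65) - (125 + 64)) = (73 + 49) - (((64 + 80 + 10*√5 + 8*√5) + 65) - 1*189) = 122 - (((144 + 18*√5) + 65) - 189) = 122 - ((209 + 18*√5) - 189) = 122 - (20 + 18*√5) = 122 + (-20 - 18*√5) = 102 - 18*√5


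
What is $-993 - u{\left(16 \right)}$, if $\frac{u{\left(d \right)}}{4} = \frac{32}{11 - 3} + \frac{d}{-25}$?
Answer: $- \frac{25161}{25} \approx -1006.4$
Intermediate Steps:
$u{\left(d \right)} = 16 - \frac{4 d}{25}$ ($u{\left(d \right)} = 4 \left(\frac{32}{11 - 3} + \frac{d}{-25}\right) = 4 \left(\frac{32}{8} + d \left(- \frac{1}{25}\right)\right) = 4 \left(32 \cdot \frac{1}{8} - \frac{d}{25}\right) = 4 \left(4 - \frac{d}{25}\right) = 16 - \frac{4 d}{25}$)
$-993 - u{\left(16 \right)} = -993 - \left(16 - \frac{64}{25}\right) = -993 - \frac{336}{25} = - \frac{25161}{25}$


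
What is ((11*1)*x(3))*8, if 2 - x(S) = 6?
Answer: -352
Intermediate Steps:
x(S) = -4 (x(S) = 2 - 1*6 = 2 - 6 = -4)
((11*1)*x(3))*8 = ((11*1)*(-4))*8 = (11*(-4))*8 = -44*8 = -352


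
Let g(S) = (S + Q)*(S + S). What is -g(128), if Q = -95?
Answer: -8448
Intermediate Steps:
g(S) = 2*S*(-95 + S) (g(S) = (S - 95)*(S + S) = (-95 + S)*(2*S) = 2*S*(-95 + S))
-g(128) = -2*128*(-95 + 128) = -2*128*33 = -1*8448 = -8448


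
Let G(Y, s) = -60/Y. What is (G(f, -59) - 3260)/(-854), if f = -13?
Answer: 21160/5551 ≈ 3.8119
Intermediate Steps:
(G(f, -59) - 3260)/(-854) = (-60/(-13) - 3260)/(-854) = (-60*(-1/13) - 3260)*(-1/854) = (60/13 - 3260)*(-1/854) = -42320/13*(-1/854) = 21160/5551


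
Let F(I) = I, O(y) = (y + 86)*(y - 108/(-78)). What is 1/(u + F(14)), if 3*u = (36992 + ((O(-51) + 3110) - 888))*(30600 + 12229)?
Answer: 39/20866589149 ≈ 1.8690e-9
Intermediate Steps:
O(y) = (86 + y)*(18/13 + y) (O(y) = (86 + y)*(y - 108*(-1/78)) = (86 + y)*(y + 18/13) = (86 + y)*(18/13 + y))
u = 20866588603/39 (u = ((36992 + (((1548/13 + (-51)² + (1136/13)*(-51)) + 3110) - 888))*(30600 + 12229))/3 = ((36992 + (((1548/13 + 2601 - 57936/13) + 3110) - 888))*42829)/3 = ((36992 + ((-22575/13 + 3110) - 888))*42829)/3 = ((36992 + (17855/13 - 888))*42829)/3 = ((36992 + 6311/13)*42829)/3 = ((487207/13)*42829)/3 = (⅓)*(20866588603/13) = 20866588603/39 ≈ 5.3504e+8)
1/(u + F(14)) = 1/(20866588603/39 + 14) = 1/(20866589149/39) = 39/20866589149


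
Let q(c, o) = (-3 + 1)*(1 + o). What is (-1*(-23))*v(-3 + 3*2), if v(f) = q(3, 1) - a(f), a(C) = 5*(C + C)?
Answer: -782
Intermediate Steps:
a(C) = 10*C (a(C) = 5*(2*C) = 10*C)
q(c, o) = -2 - 2*o (q(c, o) = -2*(1 + o) = -2 - 2*o)
v(f) = -4 - 10*f (v(f) = (-2 - 2*1) - 10*f = (-2 - 2) - 10*f = -4 - 10*f)
(-1*(-23))*v(-3 + 3*2) = (-1*(-23))*(-4 - 10*(-3 + 3*2)) = 23*(-4 - 10*(-3 + 6)) = 23*(-4 - 10*3) = 23*(-4 - 30) = 23*(-34) = -782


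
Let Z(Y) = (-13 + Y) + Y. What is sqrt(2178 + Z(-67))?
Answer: sqrt(2031) ≈ 45.067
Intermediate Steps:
Z(Y) = -13 + 2*Y
sqrt(2178 + Z(-67)) = sqrt(2178 + (-13 + 2*(-67))) = sqrt(2178 + (-13 - 134)) = sqrt(2178 - 147) = sqrt(2031)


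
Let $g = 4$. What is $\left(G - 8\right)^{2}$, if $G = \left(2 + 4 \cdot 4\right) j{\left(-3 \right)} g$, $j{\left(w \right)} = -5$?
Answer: $135424$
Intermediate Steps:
$G = -360$ ($G = \left(2 + 4 \cdot 4\right) \left(-5\right) 4 = \left(2 + 16\right) \left(-5\right) 4 = 18 \left(-5\right) 4 = \left(-90\right) 4 = -360$)
$\left(G - 8\right)^{2} = \left(-360 - 8\right)^{2} = \left(-368\right)^{2} = 135424$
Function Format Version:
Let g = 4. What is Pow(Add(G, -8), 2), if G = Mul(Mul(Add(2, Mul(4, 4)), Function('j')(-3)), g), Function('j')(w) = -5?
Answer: 135424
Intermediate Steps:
G = -360 (G = Mul(Mul(Add(2, Mul(4, 4)), -5), 4) = Mul(Mul(Add(2, 16), -5), 4) = Mul(Mul(18, -5), 4) = Mul(-90, 4) = -360)
Pow(Add(G, -8), 2) = Pow(Add(-360, -8), 2) = Pow(-368, 2) = 135424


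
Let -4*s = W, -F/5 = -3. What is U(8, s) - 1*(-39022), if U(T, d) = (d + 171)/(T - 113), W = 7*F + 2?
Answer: 16388663/420 ≈ 39021.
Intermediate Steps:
F = 15 (F = -5*(-3) = 15)
W = 107 (W = 7*15 + 2 = 105 + 2 = 107)
s = -107/4 (s = -¼*107 = -107/4 ≈ -26.750)
U(T, d) = (171 + d)/(-113 + T)
U(8, s) - 1*(-39022) = (171 - 107/4)/(-113 + 8) - 1*(-39022) = (577/4)/(-105) + 39022 = -1/105*577/4 + 39022 = -577/420 + 39022 = 16388663/420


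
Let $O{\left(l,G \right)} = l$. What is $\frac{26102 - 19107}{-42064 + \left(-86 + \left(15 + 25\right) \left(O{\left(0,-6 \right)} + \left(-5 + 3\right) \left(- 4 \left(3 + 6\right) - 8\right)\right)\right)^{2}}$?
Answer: $\frac{6995}{11750292} \approx 0.0005953$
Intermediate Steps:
$\frac{26102 - 19107}{-42064 + \left(-86 + \left(15 + 25\right) \left(O{\left(0,-6 \right)} + \left(-5 + 3\right) \left(- 4 \left(3 + 6\right) - 8\right)\right)\right)^{2}} = \frac{26102 - 19107}{-42064 + \left(-86 + \left(15 + 25\right) \left(0 + \left(-5 + 3\right) \left(- 4 \left(3 + 6\right) - 8\right)\right)\right)^{2}} = \frac{6995}{-42064 + \left(-86 + 40 \left(0 - 2 \left(\left(-4\right) 9 - 8\right)\right)\right)^{2}} = \frac{6995}{-42064 + \left(-86 + 40 \left(0 - 2 \left(-36 - 8\right)\right)\right)^{2}} = \frac{6995}{-42064 + \left(-86 + 40 \left(0 - -88\right)\right)^{2}} = \frac{6995}{-42064 + \left(-86 + 40 \left(0 + 88\right)\right)^{2}} = \frac{6995}{-42064 + \left(-86 + 40 \cdot 88\right)^{2}} = \frac{6995}{-42064 + \left(-86 + 3520\right)^{2}} = \frac{6995}{-42064 + 3434^{2}} = \frac{6995}{-42064 + 11792356} = \frac{6995}{11750292}$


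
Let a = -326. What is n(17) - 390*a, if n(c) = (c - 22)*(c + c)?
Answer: 126970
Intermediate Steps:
n(c) = 2*c*(-22 + c) (n(c) = (-22 + c)*(2*c) = 2*c*(-22 + c))
n(17) - 390*a = 2*17*(-22 + 17) - 390*(-326) = 2*17*(-5) + 127140 = -170 + 127140 = 126970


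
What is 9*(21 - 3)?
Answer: 162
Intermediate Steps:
9*(21 - 3) = 9*18 = 162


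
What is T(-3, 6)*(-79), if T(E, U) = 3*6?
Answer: -1422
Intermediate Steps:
T(E, U) = 18
T(-3, 6)*(-79) = 18*(-79) = -1422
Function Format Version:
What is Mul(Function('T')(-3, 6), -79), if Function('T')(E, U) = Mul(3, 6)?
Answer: -1422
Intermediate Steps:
Function('T')(E, U) = 18
Mul(Function('T')(-3, 6), -79) = Mul(18, -79) = -1422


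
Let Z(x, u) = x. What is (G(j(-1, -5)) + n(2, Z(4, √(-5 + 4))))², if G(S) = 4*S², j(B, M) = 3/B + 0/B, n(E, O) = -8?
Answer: 784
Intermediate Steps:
j(B, M) = 3/B (j(B, M) = 3/B + 0 = 3/B)
(G(j(-1, -5)) + n(2, Z(4, √(-5 + 4))))² = (4*(3/(-1))² - 8)² = (4*(3*(-1))² - 8)² = (4*(-3)² - 8)² = (4*9 - 8)² = (36 - 8)² = 28² = 784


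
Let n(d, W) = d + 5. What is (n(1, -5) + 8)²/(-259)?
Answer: -28/37 ≈ -0.75676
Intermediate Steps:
n(d, W) = 5 + d
(n(1, -5) + 8)²/(-259) = ((5 + 1) + 8)²/(-259) = (6 + 8)²*(-1/259) = 14²*(-1/259) = 196*(-1/259) = -28/37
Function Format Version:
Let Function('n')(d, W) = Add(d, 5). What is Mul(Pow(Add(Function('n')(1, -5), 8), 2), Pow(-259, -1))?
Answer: Rational(-28, 37) ≈ -0.75676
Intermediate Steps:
Function('n')(d, W) = Add(5, d)
Mul(Pow(Add(Function('n')(1, -5), 8), 2), Pow(-259, -1)) = Mul(Pow(Add(Add(5, 1), 8), 2), Pow(-259, -1)) = Mul(Pow(Add(6, 8), 2), Rational(-1, 259)) = Mul(Pow(14, 2), Rational(-1, 259)) = Mul(196, Rational(-1, 259)) = Rational(-28, 37)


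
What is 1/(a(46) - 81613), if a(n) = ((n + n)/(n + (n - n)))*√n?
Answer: -81613/6660681585 - 2*√46/6660681585 ≈ -1.2255e-5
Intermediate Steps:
a(n) = 2*√n (a(n) = ((2*n)/(n + 0))*√n = ((2*n)/n)*√n = 2*√n)
1/(a(46) - 81613) = 1/(2*√46 - 81613) = 1/(-81613 + 2*√46)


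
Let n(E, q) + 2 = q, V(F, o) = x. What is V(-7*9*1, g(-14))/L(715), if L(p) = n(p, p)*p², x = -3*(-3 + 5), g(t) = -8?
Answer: -6/364503425 ≈ -1.6461e-8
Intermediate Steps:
x = -6 (x = -3*2 = -6)
V(F, o) = -6
n(E, q) = -2 + q
L(p) = p²*(-2 + p) (L(p) = (-2 + p)*p² = p²*(-2 + p))
V(-7*9*1, g(-14))/L(715) = -6*1/(511225*(-2 + 715)) = -6/(511225*713) = -6/364503425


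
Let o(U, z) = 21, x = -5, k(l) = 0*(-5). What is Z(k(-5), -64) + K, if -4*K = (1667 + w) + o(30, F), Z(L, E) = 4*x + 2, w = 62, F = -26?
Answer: -911/2 ≈ -455.50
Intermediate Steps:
k(l) = 0
Z(L, E) = -18 (Z(L, E) = 4*(-5) + 2 = -20 + 2 = -18)
K = -875/2 (K = -((1667 + 62) + 21)/4 = -(1729 + 21)/4 = -¼*1750 = -875/2 ≈ -437.50)
Z(k(-5), -64) + K = -18 - 875/2 = -911/2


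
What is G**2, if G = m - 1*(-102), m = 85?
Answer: 34969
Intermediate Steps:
G = 187 (G = 85 - 1*(-102) = 85 + 102 = 187)
G**2 = 187**2 = 34969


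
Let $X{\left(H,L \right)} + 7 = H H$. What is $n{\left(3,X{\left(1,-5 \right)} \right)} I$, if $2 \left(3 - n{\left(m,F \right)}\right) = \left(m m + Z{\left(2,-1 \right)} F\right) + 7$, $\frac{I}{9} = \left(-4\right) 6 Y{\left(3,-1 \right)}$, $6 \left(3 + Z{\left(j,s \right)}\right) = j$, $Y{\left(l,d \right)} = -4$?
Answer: $-11232$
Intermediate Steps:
$Z{\left(j,s \right)} = -3 + \frac{j}{6}$
$I = 864$ ($I = 9 \left(-4\right) 6 \left(-4\right) = 9 \left(\left(-24\right) \left(-4\right)\right) = 9 \cdot 96 = 864$)
$X{\left(H,L \right)} = -7 + H^{2}$ ($X{\left(H,L \right)} = -7 + H H = -7 + H^{2}$)
$n{\left(m,F \right)} = - \frac{1}{2} - \frac{m^{2}}{2} + \frac{4 F}{3}$ ($n{\left(m,F \right)} = 3 - \frac{\left(m m + \left(-3 + \frac{1}{6} \cdot 2\right) F\right) + 7}{2} = 3 - \frac{\left(m^{2} + \left(-3 + \frac{1}{3}\right) F\right) + 7}{2} = 3 - \frac{\left(m^{2} - \frac{8 F}{3}\right) + 7}{2} = 3 - \frac{7 + m^{2} - \frac{8 F}{3}}{2} = 3 - \left(\frac{7}{2} + \frac{m^{2}}{2} - \frac{4 F}{3}\right) = - \frac{1}{2} - \frac{m^{2}}{2} + \frac{4 F}{3}$)
$n{\left(3,X{\left(1,-5 \right)} \right)} I = \left(- \frac{1}{2} - \frac{3^{2}}{2} + \frac{4 \left(-7 + 1^{2}\right)}{3}\right) 864 = \left(- \frac{1}{2} - \frac{9}{2} + \frac{4 \left(-7 + 1\right)}{3}\right) 864 = \left(- \frac{1}{2} - \frac{9}{2} + \frac{4}{3} \left(-6\right)\right) 864 = \left(- \frac{1}{2} - \frac{9}{2} - 8\right) 864 = \left(-13\right) 864 = -11232$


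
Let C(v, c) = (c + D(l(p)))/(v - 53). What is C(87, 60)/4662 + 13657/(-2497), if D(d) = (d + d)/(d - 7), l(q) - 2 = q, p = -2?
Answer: -180382828/32982873 ≈ -5.4690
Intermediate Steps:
l(q) = 2 + q
D(d) = 2*d/(-7 + d) (D(d) = (2*d)/(-7 + d) = 2*d/(-7 + d))
C(v, c) = c/(-53 + v) (C(v, c) = (c + 2*(2 - 2)/(-7 + (2 - 2)))/(v - 53) = (c + 2*0/(-7 + 0))/(-53 + v) = (c + 2*0/(-7))/(-53 + v) = (c + 2*0*(-⅐))/(-53 + v) = (c + 0)/(-53 + v) = c/(-53 + v))
C(87, 60)/4662 + 13657/(-2497) = (60/(-53 + 87))/4662 + 13657/(-2497) = (60/34)*(1/4662) + 13657*(-1/2497) = (60*(1/34))*(1/4662) - 13657/2497 = (30/17)*(1/4662) - 13657/2497 = 5/13209 - 13657/2497 = -180382828/32982873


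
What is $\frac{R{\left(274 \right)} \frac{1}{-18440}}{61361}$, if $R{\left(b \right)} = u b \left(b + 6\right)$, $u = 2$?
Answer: $- \frac{3836}{28287421} \approx -0.00013561$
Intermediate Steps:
$R{\left(b \right)} = 2 b \left(6 + b\right)$ ($R{\left(b \right)} = 2 b \left(b + 6\right) = 2 b \left(6 + b\right)$)
$\frac{R{\left(274 \right)} \frac{1}{-18440}}{61361} = \frac{2 \cdot 274 \left(6 + 274\right) \frac{1}{-18440}}{61361} = 2 \cdot 274 \cdot 280 \left(- \frac{1}{18440}\right) \frac{1}{61361} = 153440 \left(- \frac{1}{18440}\right) \frac{1}{61361} = \left(- \frac{3836}{461}\right) \frac{1}{61361} = - \frac{3836}{28287421}$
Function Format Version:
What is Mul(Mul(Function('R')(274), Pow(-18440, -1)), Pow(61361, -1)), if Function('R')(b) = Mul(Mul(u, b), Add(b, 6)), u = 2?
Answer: Rational(-3836, 28287421) ≈ -0.00013561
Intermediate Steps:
Function('R')(b) = Mul(2, b, Add(6, b)) (Function('R')(b) = Mul(Mul(2, b), Add(b, 6)) = Mul(Mul(2, b), Add(6, b)) = Mul(2, b, Add(6, b)))
Mul(Mul(Function('R')(274), Pow(-18440, -1)), Pow(61361, -1)) = Mul(Mul(Mul(2, 274, Add(6, 274)), Pow(-18440, -1)), Pow(61361, -1)) = Mul(Mul(Mul(2, 274, 280), Rational(-1, 18440)), Rational(1, 61361)) = Mul(Mul(153440, Rational(-1, 18440)), Rational(1, 61361)) = Mul(Rational(-3836, 461), Rational(1, 61361)) = Rational(-3836, 28287421)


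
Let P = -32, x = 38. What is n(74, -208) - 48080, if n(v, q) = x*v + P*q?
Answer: -38612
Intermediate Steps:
n(v, q) = -32*q + 38*v (n(v, q) = 38*v - 32*q = -32*q + 38*v)
n(74, -208) - 48080 = (-32*(-208) + 38*74) - 48080 = (6656 + 2812) - 48080 = 9468 - 48080 = -38612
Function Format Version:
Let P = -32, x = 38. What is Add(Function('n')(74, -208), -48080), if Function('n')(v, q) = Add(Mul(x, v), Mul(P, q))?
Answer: -38612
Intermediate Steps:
Function('n')(v, q) = Add(Mul(-32, q), Mul(38, v)) (Function('n')(v, q) = Add(Mul(38, v), Mul(-32, q)) = Add(Mul(-32, q), Mul(38, v)))
Add(Function('n')(74, -208), -48080) = Add(Add(Mul(-32, -208), Mul(38, 74)), -48080) = Add(Add(6656, 2812), -48080) = Add(9468, -48080) = -38612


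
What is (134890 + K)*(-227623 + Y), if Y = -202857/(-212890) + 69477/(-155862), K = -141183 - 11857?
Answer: 761578730236456880/184341451 ≈ 4.1313e+9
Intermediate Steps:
K = -153040
Y = 1402228267/2765121765 (Y = -202857*(-1/212890) + 69477*(-1/155862) = 202857/212890 - 23159/51954 = 1402228267/2765121765 ≈ 0.50711)
(134890 + K)*(-227623 + Y) = (134890 - 153040)*(-227623 + 1402228267/2765121765) = -18150*(-629403909286328/2765121765) = 761578730236456880/184341451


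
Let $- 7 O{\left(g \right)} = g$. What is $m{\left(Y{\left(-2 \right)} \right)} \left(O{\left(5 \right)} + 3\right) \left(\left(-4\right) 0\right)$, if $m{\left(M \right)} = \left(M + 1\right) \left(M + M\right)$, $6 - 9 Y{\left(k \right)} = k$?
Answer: $0$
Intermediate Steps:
$O{\left(g \right)} = - \frac{g}{7}$
$Y{\left(k \right)} = \frac{2}{3} - \frac{k}{9}$
$m{\left(M \right)} = 2 M \left(1 + M\right)$ ($m{\left(M \right)} = \left(1 + M\right) 2 M = 2 M \left(1 + M\right)$)
$m{\left(Y{\left(-2 \right)} \right)} \left(O{\left(5 \right)} + 3\right) \left(\left(-4\right) 0\right) = 2 \left(\frac{2}{3} - - \frac{2}{9}\right) \left(1 + \left(\frac{2}{3} - - \frac{2}{9}\right)\right) \left(\left(- \frac{1}{7}\right) 5 + 3\right) \left(\left(-4\right) 0\right) = 2 \left(\frac{2}{3} + \frac{2}{9}\right) \left(1 + \left(\frac{2}{3} + \frac{2}{9}\right)\right) \left(- \frac{5}{7} + 3\right) 0 = 2 \cdot \frac{8}{9} \left(1 + \frac{8}{9}\right) \frac{16}{7} \cdot 0 = 2 \cdot \frac{8}{9} \cdot \frac{17}{9} \cdot \frac{16}{7} \cdot 0 = \frac{272}{81} \cdot \frac{16}{7} \cdot 0 = \frac{4352}{567} \cdot 0 = 0$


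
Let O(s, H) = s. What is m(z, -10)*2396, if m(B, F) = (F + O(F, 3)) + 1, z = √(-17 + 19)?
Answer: -45524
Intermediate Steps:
z = √2 ≈ 1.4142
m(B, F) = 1 + 2*F (m(B, F) = (F + F) + 1 = 2*F + 1 = 1 + 2*F)
m(z, -10)*2396 = (1 + 2*(-10))*2396 = (1 - 20)*2396 = -19*2396 = -45524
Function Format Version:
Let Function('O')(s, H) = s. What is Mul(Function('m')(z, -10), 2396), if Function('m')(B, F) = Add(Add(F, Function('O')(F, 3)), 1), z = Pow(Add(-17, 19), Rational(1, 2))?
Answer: -45524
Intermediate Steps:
z = Pow(2, Rational(1, 2)) ≈ 1.4142
Function('m')(B, F) = Add(1, Mul(2, F)) (Function('m')(B, F) = Add(Add(F, F), 1) = Add(Mul(2, F), 1) = Add(1, Mul(2, F)))
Mul(Function('m')(z, -10), 2396) = Mul(Add(1, Mul(2, -10)), 2396) = Mul(Add(1, -20), 2396) = Mul(-19, 2396) = -45524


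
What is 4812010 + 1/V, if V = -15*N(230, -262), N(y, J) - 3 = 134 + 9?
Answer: 10538301899/2190 ≈ 4.8120e+6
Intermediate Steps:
N(y, J) = 146 (N(y, J) = 3 + (134 + 9) = 3 + 143 = 146)
V = -2190 (V = -15*146 = -2190)
4812010 + 1/V = 4812010 + 1/(-2190) = 4812010 - 1/2190 = 10538301899/2190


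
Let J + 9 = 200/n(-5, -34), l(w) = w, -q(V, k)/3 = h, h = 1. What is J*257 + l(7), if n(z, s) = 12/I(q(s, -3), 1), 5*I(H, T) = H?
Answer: -4876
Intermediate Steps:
q(V, k) = -3 (q(V, k) = -3*1 = -3)
I(H, T) = H/5
n(z, s) = -20 (n(z, s) = 12/(((⅕)*(-3))) = 12/(-⅗) = 12*(-5/3) = -20)
J = -19 (J = -9 + 200/(-20) = -9 + 200*(-1/20) = -9 - 10 = -19)
J*257 + l(7) = -19*257 + 7 = -4883 + 7 = -4876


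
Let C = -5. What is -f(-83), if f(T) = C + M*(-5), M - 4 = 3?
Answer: 40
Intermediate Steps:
M = 7 (M = 4 + 3 = 7)
f(T) = -40 (f(T) = -5 + 7*(-5) = -5 - 35 = -40)
-f(-83) = -1*(-40) = 40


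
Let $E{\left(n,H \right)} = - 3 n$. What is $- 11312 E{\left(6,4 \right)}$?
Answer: $203616$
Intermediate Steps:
$- 11312 E{\left(6,4 \right)} = - 11312 \left(\left(-3\right) 6\right) = \left(-11312\right) \left(-18\right) = 203616$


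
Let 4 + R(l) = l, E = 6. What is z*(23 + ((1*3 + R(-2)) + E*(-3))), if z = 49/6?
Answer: 49/3 ≈ 16.333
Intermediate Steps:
R(l) = -4 + l
z = 49/6 (z = 49*(1/6) = 49/6 ≈ 8.1667)
z*(23 + ((1*3 + R(-2)) + E*(-3))) = 49*(23 + ((1*3 + (-4 - 2)) + 6*(-3)))/6 = 49*(23 + ((3 - 6) - 18))/6 = 49*(23 + (-3 - 18))/6 = 49*(23 - 21)/6 = (49/6)*2 = 49/3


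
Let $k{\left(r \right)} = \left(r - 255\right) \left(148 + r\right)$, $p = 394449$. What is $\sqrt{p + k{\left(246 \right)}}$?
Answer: $\sqrt{390903} \approx 625.22$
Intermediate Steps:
$k{\left(r \right)} = \left(-255 + r\right) \left(148 + r\right)$
$\sqrt{p + k{\left(246 \right)}} = \sqrt{394449 - \left(64062 - 60516\right)} = \sqrt{394449 - 3546} = \sqrt{390903}$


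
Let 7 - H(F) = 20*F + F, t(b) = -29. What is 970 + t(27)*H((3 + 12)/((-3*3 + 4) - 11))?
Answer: 3137/16 ≈ 196.06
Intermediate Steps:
H(F) = 7 - 21*F (H(F) = 7 - (20*F + F) = 7 - 21*F)
970 + t(27)*H((3 + 12)/((-3*3 + 4) - 11)) = 970 - 29*(7 - 21*(3 + 12)/((-3*3 + 4) - 11)) = 970 - 29*(7 - 315/((-9 + 4) - 11)) = 970 - 29*(7 - 315/(-5 - 11)) = 970 - 29*(7 - 315/(-16)) = 970 - 29*(7 - 315*(-1)/16) = 970 - 29*(7 - 21*(-15/16)) = 970 - 29*(7 + 315/16) = 970 - 29*427/16 = 970 - 12383/16 = 3137/16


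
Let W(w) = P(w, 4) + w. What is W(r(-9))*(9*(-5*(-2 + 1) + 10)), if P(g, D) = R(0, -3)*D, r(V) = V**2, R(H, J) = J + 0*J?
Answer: 9315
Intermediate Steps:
R(H, J) = J (R(H, J) = J + 0 = J)
P(g, D) = -3*D
W(w) = -12 + w (W(w) = -3*4 + w = -12 + w)
W(r(-9))*(9*(-5*(-2 + 1) + 10)) = (-12 + (-9)**2)*(9*(-5*(-2 + 1) + 10)) = (-12 + 81)*(9*(-5*(-1) + 10)) = 69*(9*(5 + 10)) = 69*(9*15) = 69*135 = 9315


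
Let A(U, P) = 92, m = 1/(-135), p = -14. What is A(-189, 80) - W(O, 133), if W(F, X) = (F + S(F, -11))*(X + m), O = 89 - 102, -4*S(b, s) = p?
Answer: 182983/135 ≈ 1355.4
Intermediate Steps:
S(b, s) = 7/2 (S(b, s) = -¼*(-14) = 7/2)
m = -1/135 ≈ -0.0074074
O = -13
W(F, X) = (-1/135 + X)*(7/2 + F) (W(F, X) = (F + 7/2)*(X - 1/135) = (7/2 + F)*(-1/135 + X) = (-1/135 + X)*(7/2 + F))
A(-189, 80) - W(O, 133) = 92 - (-7/270 - 1/135*(-13) + (7/2)*133 - 13*133) = 92 - (-7/270 + 13/135 + 931/2 - 1729) = 92 - 1*(-170563/135) = 92 + 170563/135 = 182983/135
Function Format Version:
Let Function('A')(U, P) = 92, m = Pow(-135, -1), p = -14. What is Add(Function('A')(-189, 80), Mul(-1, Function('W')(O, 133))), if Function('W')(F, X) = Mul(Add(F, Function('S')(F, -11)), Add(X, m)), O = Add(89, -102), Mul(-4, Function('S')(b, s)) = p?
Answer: Rational(182983, 135) ≈ 1355.4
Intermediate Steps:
Function('S')(b, s) = Rational(7, 2) (Function('S')(b, s) = Mul(Rational(-1, 4), -14) = Rational(7, 2))
m = Rational(-1, 135) ≈ -0.0074074
O = -13
Function('W')(F, X) = Mul(Add(Rational(-1, 135), X), Add(Rational(7, 2), F)) (Function('W')(F, X) = Mul(Add(F, Rational(7, 2)), Add(X, Rational(-1, 135))) = Mul(Add(Rational(7, 2), F), Add(Rational(-1, 135), X)) = Mul(Add(Rational(-1, 135), X), Add(Rational(7, 2), F)))
Add(Function('A')(-189, 80), Mul(-1, Function('W')(O, 133))) = Add(92, Mul(-1, Add(Rational(-7, 270), Mul(Rational(-1, 135), -13), Mul(Rational(7, 2), 133), Mul(-13, 133)))) = Add(92, Mul(-1, Add(Rational(-7, 270), Rational(13, 135), Rational(931, 2), -1729))) = Add(92, Mul(-1, Rational(-170563, 135))) = Add(92, Rational(170563, 135)) = Rational(182983, 135)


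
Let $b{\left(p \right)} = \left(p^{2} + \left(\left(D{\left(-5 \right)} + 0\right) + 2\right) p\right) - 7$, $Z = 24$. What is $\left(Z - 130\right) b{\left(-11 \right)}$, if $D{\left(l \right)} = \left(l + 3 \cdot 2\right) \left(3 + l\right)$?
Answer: $-12084$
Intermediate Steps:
$D{\left(l \right)} = \left(3 + l\right) \left(6 + l\right)$ ($D{\left(l \right)} = \left(l + 6\right) \left(3 + l\right) = \left(6 + l\right) \left(3 + l\right) = \left(3 + l\right) \left(6 + l\right)$)
$b{\left(p \right)} = -7 + p^{2}$ ($b{\left(p \right)} = \left(p^{2} + \left(\left(\left(18 + \left(-5\right)^{2} + 9 \left(-5\right)\right) + 0\right) + 2\right) p\right) - 7 = \left(p^{2} + \left(\left(\left(18 + 25 - 45\right) + 0\right) + 2\right) p\right) - 7 = \left(p^{2} + \left(\left(-2 + 0\right) + 2\right) p\right) - 7 = \left(p^{2} + \left(-2 + 2\right) p\right) - 7 = \left(p^{2} + 0 p\right) - 7 = \left(p^{2} + 0\right) - 7 = p^{2} - 7 = -7 + p^{2}$)
$\left(Z - 130\right) b{\left(-11 \right)} = \left(24 - 130\right) \left(-7 + \left(-11\right)^{2}\right) = - 106 \left(-7 + 121\right) = \left(-106\right) 114 = -12084$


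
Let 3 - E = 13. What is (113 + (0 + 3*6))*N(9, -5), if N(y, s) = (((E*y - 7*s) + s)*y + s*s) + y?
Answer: -66286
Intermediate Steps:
E = -10 (E = 3 - 1*13 = 3 - 13 = -10)
N(y, s) = y + s² + y*(-10*y - 6*s) (N(y, s) = (((-10*y - 7*s) + s)*y + s*s) + y = ((-10*y - 6*s)*y + s²) + y = (y*(-10*y - 6*s) + s²) + y = (s² + y*(-10*y - 6*s)) + y = y + s² + y*(-10*y - 6*s))
(113 + (0 + 3*6))*N(9, -5) = (113 + (0 + 3*6))*(9 + (-5)² - 10*9² - 6*(-5)*9) = (113 + (0 + 18))*(9 + 25 - 10*81 + 270) = (113 + 18)*(9 + 25 - 810 + 270) = 131*(-506) = -66286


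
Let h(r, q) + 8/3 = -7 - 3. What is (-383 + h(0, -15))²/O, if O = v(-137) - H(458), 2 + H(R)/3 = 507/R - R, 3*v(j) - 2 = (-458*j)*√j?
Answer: 1221227591974346/339436558376317251 - 18544641371685736*I*√137/339436558376317251 ≈ 0.0035978 - 0.63947*I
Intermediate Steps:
h(r, q) = -38/3 (h(r, q) = -8/3 + (-7 - 3) = -8/3 - 10 = -38/3)
v(j) = ⅔ - 458*j^(3/2)/3 (v(j) = ⅔ + ((-458*j)*√j)/3 = ⅔ + (-458*j^(3/2))/3 = ⅔ - 458*j^(3/2)/3)
H(R) = -6 - 3*R + 1521/R (H(R) = -6 + 3*(507/R - R) = -6 + 3*(-R + 507/R) = -6 + (-3*R + 1521/R) = -6 - 3*R + 1521/R)
O = 1892473/1374 + 62746*I*√137/3 (O = (⅔ - (-62746)*I*√137/3) - (-6 - 3*458 + 1521/458) = (⅔ - (-62746)*I*√137/3) - (-6 - 1374 + 1521*(1/458)) = (⅔ + 62746*I*√137/3) - (-6 - 1374 + 1521/458) = (⅔ + 62746*I*√137/3) - 1*(-630519/458) = (⅔ + 62746*I*√137/3) + 630519/458 = 1892473/1374 + 62746*I*√137/3 ≈ 1377.3 + 2.4481e+5*I)
(-383 + h(0, -15))²/O = (-383 - 38/3)²/(1892473/1374 + 62746*I*√137/3) = (-1187/3)²/(1892473/1374 + 62746*I*√137/3) = 1408969/(9*(1892473/1374 + 62746*I*√137/3))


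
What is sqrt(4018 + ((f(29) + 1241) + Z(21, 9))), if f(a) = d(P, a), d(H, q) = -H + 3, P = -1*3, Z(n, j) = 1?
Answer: sqrt(5266) ≈ 72.567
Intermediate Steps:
P = -3
d(H, q) = 3 - H
f(a) = 6 (f(a) = 3 - 1*(-3) = 3 + 3 = 6)
sqrt(4018 + ((f(29) + 1241) + Z(21, 9))) = sqrt(4018 + ((6 + 1241) + 1)) = sqrt(4018 + (1247 + 1)) = sqrt(4018 + 1248) = sqrt(5266)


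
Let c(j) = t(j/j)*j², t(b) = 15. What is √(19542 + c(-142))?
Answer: 3*√35778 ≈ 567.45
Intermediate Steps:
c(j) = 15*j²
√(19542 + c(-142)) = √(19542 + 15*(-142)²) = √(19542 + 15*20164) = √(19542 + 302460) = √322002 = 3*√35778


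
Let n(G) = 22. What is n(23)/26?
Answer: 11/13 ≈ 0.84615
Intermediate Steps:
n(23)/26 = 22/26 = (1/26)*22 = 11/13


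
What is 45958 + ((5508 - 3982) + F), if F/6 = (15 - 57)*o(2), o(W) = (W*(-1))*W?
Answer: 48492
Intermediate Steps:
o(W) = -W² (o(W) = (-W)*W = -W²)
F = 1008 (F = 6*((15 - 57)*(-1*2²)) = 6*(-(-42)*4) = 6*(-42*(-4)) = 6*168 = 1008)
45958 + ((5508 - 3982) + F) = 45958 + ((5508 - 3982) + 1008) = 45958 + (1526 + 1008) = 45958 + 2534 = 48492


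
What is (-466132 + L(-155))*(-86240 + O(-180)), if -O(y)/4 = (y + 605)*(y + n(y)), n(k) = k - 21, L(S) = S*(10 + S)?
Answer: -249095659220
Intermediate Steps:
n(k) = -21 + k
O(y) = -4*(-21 + 2*y)*(605 + y) (O(y) = -4*(y + 605)*(y + (-21 + y)) = -4*(605 + y)*(-21 + 2*y) = -4*(-21 + 2*y)*(605 + y))
(-466132 + L(-155))*(-86240 + O(-180)) = (-466132 - 155*(10 - 155))*(-86240 + (50820 - 4756*(-180) - 8*(-180)**2)) = (-466132 - 155*(-145))*(-86240 + (50820 + 856080 - 8*32400)) = (-466132 + 22475)*(-86240 + (50820 + 856080 - 259200)) = -443657*(-86240 + 647700) = -443657*561460 = -249095659220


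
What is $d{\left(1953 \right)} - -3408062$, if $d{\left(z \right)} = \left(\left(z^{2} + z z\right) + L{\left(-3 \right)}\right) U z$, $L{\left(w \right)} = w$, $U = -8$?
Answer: $-119182947898$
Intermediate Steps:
$d{\left(z \right)} = z \left(24 - 16 z^{2}\right)$ ($d{\left(z \right)} = \left(\left(z^{2} + z z\right) - 3\right) \left(-8\right) z = \left(\left(z^{2} + z^{2}\right) - 3\right) \left(-8\right) z = \left(2 z^{2} - 3\right) \left(-8\right) z = \left(-3 + 2 z^{2}\right) \left(-8\right) z = \left(24 - 16 z^{2}\right) z = z \left(24 - 16 z^{2}\right)$)
$d{\left(1953 \right)} - -3408062 = \left(- 16 \cdot 1953^{3} + 24 \cdot 1953\right) - -3408062 = \left(\left(-16\right) 7449150177 + 46872\right) + 3408062 = \left(-119186402832 + 46872\right) + 3408062 = -119186355960 + 3408062 = -119182947898$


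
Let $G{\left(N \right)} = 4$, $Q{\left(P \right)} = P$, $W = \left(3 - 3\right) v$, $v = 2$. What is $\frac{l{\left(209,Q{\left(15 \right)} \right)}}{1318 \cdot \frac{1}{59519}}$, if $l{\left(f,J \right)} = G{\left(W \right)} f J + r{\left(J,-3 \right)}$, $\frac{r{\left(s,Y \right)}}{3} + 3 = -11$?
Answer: $\frac{371934231}{659} \approx 5.6439 \cdot 10^{5}$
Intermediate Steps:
$r{\left(s,Y \right)} = -42$ ($r{\left(s,Y \right)} = -9 + 3 \left(-11\right) = -9 - 33 = -42$)
$W = 0$ ($W = \left(3 - 3\right) 2 = 0 \cdot 2 = 0$)
$l{\left(f,J \right)} = -42 + 4 J f$ ($l{\left(f,J \right)} = 4 f J - 42 = 4 J f - 42 = -42 + 4 J f$)
$\frac{l{\left(209,Q{\left(15 \right)} \right)}}{1318 \cdot \frac{1}{59519}} = \frac{-42 + 4 \cdot 15 \cdot 209}{1318 \cdot \frac{1}{59519}} = \frac{-42 + 12540}{1318 \cdot \frac{1}{59519}} = \frac{12498}{\frac{1318}{59519}} = 12498 \cdot \frac{59519}{1318} = \frac{371934231}{659}$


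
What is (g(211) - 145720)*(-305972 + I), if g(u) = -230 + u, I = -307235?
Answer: 89368174973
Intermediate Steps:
(g(211) - 145720)*(-305972 + I) = ((-230 + 211) - 145720)*(-305972 - 307235) = (-19 - 145720)*(-613207) = -145739*(-613207) = 89368174973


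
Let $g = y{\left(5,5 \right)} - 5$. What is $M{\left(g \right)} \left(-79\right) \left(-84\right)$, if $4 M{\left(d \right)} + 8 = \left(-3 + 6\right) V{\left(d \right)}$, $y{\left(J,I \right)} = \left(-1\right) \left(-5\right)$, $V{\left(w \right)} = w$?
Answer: $-13272$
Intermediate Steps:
$y{\left(J,I \right)} = 5$
$g = 0$ ($g = 5 - 5 = 0$)
$M{\left(d \right)} = -2 + \frac{3 d}{4}$ ($M{\left(d \right)} = -2 + \frac{\left(-3 + 6\right) d}{4} = -2 + \frac{3 d}{4}$)
$M{\left(g \right)} \left(-79\right) \left(-84\right) = \left(-2 + \frac{3}{4} \cdot 0\right) \left(-79\right) \left(-84\right) = \left(-2 + 0\right) \left(-79\right) \left(-84\right) = \left(-2\right) \left(-79\right) \left(-84\right) = 158 \left(-84\right) = -13272$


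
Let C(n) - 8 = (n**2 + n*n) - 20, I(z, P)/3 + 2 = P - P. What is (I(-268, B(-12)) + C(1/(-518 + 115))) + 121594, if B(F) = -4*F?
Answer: 19745036586/162409 ≈ 1.2158e+5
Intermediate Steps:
I(z, P) = -6 (I(z, P) = -6 + 3*(P - P) = -6 + 3*0 = -6 + 0 = -6)
C(n) = -12 + 2*n**2 (C(n) = 8 + ((n**2 + n*n) - 20) = 8 + ((n**2 + n**2) - 20) = 8 + (2*n**2 - 20) = 8 + (-20 + 2*n**2) = -12 + 2*n**2)
(I(-268, B(-12)) + C(1/(-518 + 115))) + 121594 = (-6 + (-12 + 2*(1/(-518 + 115))**2)) + 121594 = (-6 + (-12 + 2*(1/(-403))**2)) + 121594 = (-6 + (-12 + 2*(-1/403)**2)) + 121594 = (-6 + (-12 + 2*(1/162409))) + 121594 = (-6 + (-12 + 2/162409)) + 121594 = (-6 - 1948906/162409) + 121594 = -2923360/162409 + 121594 = 19745036586/162409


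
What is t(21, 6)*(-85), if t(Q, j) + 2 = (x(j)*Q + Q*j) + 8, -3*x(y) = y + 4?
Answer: -5270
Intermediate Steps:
x(y) = -4/3 - y/3 (x(y) = -(y + 4)/3 = -(4 + y)/3 = -4/3 - y/3)
t(Q, j) = 6 + Q*j + Q*(-4/3 - j/3) (t(Q, j) = -2 + (((-4/3 - j/3)*Q + Q*j) + 8) = -2 + ((Q*(-4/3 - j/3) + Q*j) + 8) = -2 + ((Q*j + Q*(-4/3 - j/3)) + 8) = -2 + (8 + Q*j + Q*(-4/3 - j/3)) = 6 + Q*j + Q*(-4/3 - j/3))
t(21, 6)*(-85) = (6 - 4/3*21 + (⅔)*21*6)*(-85) = (6 - 28 + 84)*(-85) = 62*(-85) = -5270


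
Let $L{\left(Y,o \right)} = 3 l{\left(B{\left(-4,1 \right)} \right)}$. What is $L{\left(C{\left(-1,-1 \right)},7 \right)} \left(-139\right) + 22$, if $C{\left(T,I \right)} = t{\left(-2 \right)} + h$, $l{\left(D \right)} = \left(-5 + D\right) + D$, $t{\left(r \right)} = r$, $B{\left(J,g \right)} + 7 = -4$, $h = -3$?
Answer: $11281$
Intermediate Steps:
$B{\left(J,g \right)} = -11$ ($B{\left(J,g \right)} = -7 - 4 = -11$)
$l{\left(D \right)} = -5 + 2 D$
$C{\left(T,I \right)} = -5$ ($C{\left(T,I \right)} = -2 - 3 = -5$)
$L{\left(Y,o \right)} = -81$ ($L{\left(Y,o \right)} = 3 \left(-5 + 2 \left(-11\right)\right) = 3 \left(-5 - 22\right) = 3 \left(-27\right) = -81$)
$L{\left(C{\left(-1,-1 \right)},7 \right)} \left(-139\right) + 22 = \left(-81\right) \left(-139\right) + 22 = 11259 + 22 = 11281$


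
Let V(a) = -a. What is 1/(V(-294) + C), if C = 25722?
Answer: 1/26016 ≈ 3.8438e-5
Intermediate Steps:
1/(V(-294) + C) = 1/(-1*(-294) + 25722) = 1/(294 + 25722) = 1/26016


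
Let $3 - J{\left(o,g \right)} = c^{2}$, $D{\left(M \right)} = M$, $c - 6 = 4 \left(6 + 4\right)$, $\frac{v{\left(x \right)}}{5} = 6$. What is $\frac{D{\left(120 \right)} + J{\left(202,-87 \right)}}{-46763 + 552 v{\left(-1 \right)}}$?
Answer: $\frac{1993}{30203} \approx 0.065987$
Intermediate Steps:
$v{\left(x \right)} = 30$ ($v{\left(x \right)} = 5 \cdot 6 = 30$)
$c = 46$ ($c = 6 + 4 \left(6 + 4\right) = 6 + 4 \cdot 10 = 6 + 40 = 46$)
$J{\left(o,g \right)} = -2113$ ($J{\left(o,g \right)} = 3 - 46^{2} = 3 - 2116 = -2113$)
$\frac{D{\left(120 \right)} + J{\left(202,-87 \right)}}{-46763 + 552 v{\left(-1 \right)}} = \frac{120 - 2113}{-46763 + 552 \cdot 30} = - \frac{1993}{-46763 + 16560} = - \frac{1993}{-30203} = \left(-1993\right) \left(- \frac{1}{30203}\right) = \frac{1993}{30203}$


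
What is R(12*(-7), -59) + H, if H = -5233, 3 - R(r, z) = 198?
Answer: -5428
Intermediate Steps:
R(r, z) = -195 (R(r, z) = 3 - 1*198 = 3 - 198 = -195)
R(12*(-7), -59) + H = -195 - 5233 = -5428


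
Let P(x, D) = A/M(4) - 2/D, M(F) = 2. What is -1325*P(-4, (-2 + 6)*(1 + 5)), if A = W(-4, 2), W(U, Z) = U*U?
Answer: -125875/12 ≈ -10490.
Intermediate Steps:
W(U, Z) = U²
A = 16 (A = (-4)² = 16)
P(x, D) = 8 - 2/D (P(x, D) = 16/2 - 2/D = 16*(½) - 2/D = 8 - 2/D)
-1325*P(-4, (-2 + 6)*(1 + 5)) = -1325*(8 - 2*1/((1 + 5)*(-2 + 6))) = -1325*(8 - 2/(4*6)) = -1325*(8 - 2/24) = -1325*(8 - 2*1/24) = -1325*(8 - 1/12) = -1325*95/12 = -125875/12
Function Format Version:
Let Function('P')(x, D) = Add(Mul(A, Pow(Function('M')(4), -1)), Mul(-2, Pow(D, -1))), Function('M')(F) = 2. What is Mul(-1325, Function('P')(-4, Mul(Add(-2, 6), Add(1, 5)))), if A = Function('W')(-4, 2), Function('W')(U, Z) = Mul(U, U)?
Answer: Rational(-125875, 12) ≈ -10490.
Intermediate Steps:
Function('W')(U, Z) = Pow(U, 2)
A = 16 (A = Pow(-4, 2) = 16)
Function('P')(x, D) = Add(8, Mul(-2, Pow(D, -1))) (Function('P')(x, D) = Add(Mul(16, Pow(2, -1)), Mul(-2, Pow(D, -1))) = Add(Mul(16, Rational(1, 2)), Mul(-2, Pow(D, -1))) = Add(8, Mul(-2, Pow(D, -1))))
Mul(-1325, Function('P')(-4, Mul(Add(-2, 6), Add(1, 5)))) = Mul(-1325, Add(8, Mul(-2, Pow(Mul(Add(-2, 6), Add(1, 5)), -1)))) = Mul(-1325, Add(8, Mul(-2, Pow(Mul(4, 6), -1)))) = Mul(-1325, Add(8, Mul(-2, Pow(24, -1)))) = Mul(-1325, Add(8, Mul(-2, Rational(1, 24)))) = Mul(-1325, Add(8, Rational(-1, 12))) = Mul(-1325, Rational(95, 12)) = Rational(-125875, 12)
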